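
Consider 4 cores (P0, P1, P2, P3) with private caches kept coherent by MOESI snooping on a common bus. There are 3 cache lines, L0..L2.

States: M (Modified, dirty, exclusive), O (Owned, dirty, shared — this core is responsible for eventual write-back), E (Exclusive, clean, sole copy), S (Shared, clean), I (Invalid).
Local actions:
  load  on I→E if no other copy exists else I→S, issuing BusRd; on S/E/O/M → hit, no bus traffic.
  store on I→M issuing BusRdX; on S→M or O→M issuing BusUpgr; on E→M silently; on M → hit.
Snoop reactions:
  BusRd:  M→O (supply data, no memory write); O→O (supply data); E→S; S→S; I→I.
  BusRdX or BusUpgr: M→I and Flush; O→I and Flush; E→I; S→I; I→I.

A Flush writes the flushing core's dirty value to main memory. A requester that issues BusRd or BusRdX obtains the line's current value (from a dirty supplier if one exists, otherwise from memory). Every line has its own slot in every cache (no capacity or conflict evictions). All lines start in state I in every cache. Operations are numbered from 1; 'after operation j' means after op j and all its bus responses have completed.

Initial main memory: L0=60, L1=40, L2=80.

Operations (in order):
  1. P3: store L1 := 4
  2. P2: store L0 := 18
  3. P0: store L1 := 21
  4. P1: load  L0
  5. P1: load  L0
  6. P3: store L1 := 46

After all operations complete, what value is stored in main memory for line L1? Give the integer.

[1] P3: store L1 := 4 | P0:I, P1:I, P2:I, P3:M(4) | bus: BusRdX
[2] P2: store L0 := 18 | P0:I, P1:I, P2:M(18), P3:I | bus: BusRdX
[3] P0: store L1 := 21 | P0:M(21), P1:I, P2:I, P3:I | bus: BusRdX,Flush
[4] P1: load  L0 | P0:I, P1:S(18), P2:O(18), P3:I | bus: BusRd
[5] P1: load  L0 | P0:I, P1:S(18), P2:O(18), P3:I | bus: none
[6] P3: store L1 := 46 | P0:I, P1:I, P2:I, P3:M(46) | bus: BusRdX,Flush

memory[L1] = 21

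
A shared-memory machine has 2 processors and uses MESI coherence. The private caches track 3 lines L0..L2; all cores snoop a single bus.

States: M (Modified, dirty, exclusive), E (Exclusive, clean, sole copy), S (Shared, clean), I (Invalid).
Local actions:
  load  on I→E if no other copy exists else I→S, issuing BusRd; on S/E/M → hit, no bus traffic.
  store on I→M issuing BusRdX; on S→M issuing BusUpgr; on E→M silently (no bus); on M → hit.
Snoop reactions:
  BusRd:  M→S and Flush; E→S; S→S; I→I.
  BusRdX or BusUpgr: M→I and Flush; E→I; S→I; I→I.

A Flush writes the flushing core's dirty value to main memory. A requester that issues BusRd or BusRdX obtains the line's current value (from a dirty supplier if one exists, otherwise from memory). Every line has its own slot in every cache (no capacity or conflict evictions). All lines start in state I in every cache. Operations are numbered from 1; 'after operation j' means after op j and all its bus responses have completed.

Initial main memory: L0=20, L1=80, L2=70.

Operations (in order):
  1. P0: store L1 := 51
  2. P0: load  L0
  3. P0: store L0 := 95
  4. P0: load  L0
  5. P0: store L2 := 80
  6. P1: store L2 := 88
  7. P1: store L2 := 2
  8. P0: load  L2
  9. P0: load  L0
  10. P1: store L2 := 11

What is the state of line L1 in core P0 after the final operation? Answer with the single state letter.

state = M

1. P0: store L1 := 51  bus=[BusRdX]  L1: P0=M P1=I  mem[L1]=80
2. P0: load  L0  bus=[BusRd]  L0: P0=E P1=I  mem[L0]=20
3. P0: store L0 := 95  bus=[-]  L0: P0=M P1=I  mem[L0]=20
4. P0: load  L0  bus=[-]  L0: P0=M P1=I  mem[L0]=20
5. P0: store L2 := 80  bus=[BusRdX]  L2: P0=M P1=I  mem[L2]=70
6. P1: store L2 := 88  bus=[BusRdX,Flush]  L2: P0=I P1=M  mem[L2]=80
7. P1: store L2 := 2  bus=[-]  L2: P0=I P1=M  mem[L2]=80
8. P0: load  L2  bus=[BusRd,Flush]  L2: P0=S P1=S  mem[L2]=2
9. P0: load  L0  bus=[-]  L0: P0=M P1=I  mem[L0]=20
10. P1: store L2 := 11  bus=[BusUpgr]  L2: P0=I P1=M  mem[L2]=2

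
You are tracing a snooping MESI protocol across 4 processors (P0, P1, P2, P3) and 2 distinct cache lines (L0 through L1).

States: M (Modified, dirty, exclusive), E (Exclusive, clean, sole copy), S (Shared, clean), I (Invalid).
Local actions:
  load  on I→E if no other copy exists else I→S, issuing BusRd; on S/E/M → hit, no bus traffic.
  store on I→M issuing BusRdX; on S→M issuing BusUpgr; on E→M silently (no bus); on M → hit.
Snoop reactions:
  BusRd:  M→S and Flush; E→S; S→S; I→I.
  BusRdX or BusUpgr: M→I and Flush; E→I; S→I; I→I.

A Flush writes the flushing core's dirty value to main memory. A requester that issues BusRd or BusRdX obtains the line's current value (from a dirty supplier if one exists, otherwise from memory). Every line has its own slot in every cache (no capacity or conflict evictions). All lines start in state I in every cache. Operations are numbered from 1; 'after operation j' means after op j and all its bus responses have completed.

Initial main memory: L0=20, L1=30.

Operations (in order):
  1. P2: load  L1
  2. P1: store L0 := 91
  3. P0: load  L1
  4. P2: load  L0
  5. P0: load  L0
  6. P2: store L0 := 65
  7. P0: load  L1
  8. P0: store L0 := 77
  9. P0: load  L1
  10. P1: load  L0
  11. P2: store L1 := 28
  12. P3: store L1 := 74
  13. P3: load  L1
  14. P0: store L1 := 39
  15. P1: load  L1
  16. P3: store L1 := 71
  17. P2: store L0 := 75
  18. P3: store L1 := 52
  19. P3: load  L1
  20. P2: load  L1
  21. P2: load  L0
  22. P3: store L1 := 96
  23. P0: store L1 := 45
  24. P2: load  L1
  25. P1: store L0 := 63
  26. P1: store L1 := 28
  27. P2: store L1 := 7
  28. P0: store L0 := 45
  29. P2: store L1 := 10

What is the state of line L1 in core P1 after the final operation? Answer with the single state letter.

state = I

step 1: P2: load  L1  ⟶  IIEI  (L1)  txn=BusRd  M[L1]=30
step 2: P1: store L0 := 91  ⟶  IMII  (L0)  txn=BusRdX  M[L0]=20
step 3: P0: load  L1  ⟶  SISI  (L1)  txn=BusRd  M[L1]=30
step 4: P2: load  L0  ⟶  ISSI  (L0)  txn=BusRd+Flush  M[L0]=91
step 5: P0: load  L0  ⟶  SSSI  (L0)  txn=BusRd  M[L0]=91
step 6: P2: store L0 := 65  ⟶  IIMI  (L0)  txn=BusUpgr  M[L0]=91
step 7: P0: load  L1  ⟶  SISI  (L1)  txn=∅  M[L1]=30
step 8: P0: store L0 := 77  ⟶  MIII  (L0)  txn=BusRdX+Flush  M[L0]=65
step 9: P0: load  L1  ⟶  SISI  (L1)  txn=∅  M[L1]=30
step 10: P1: load  L0  ⟶  SSII  (L0)  txn=BusRd+Flush  M[L0]=77
step 11: P2: store L1 := 28  ⟶  IIMI  (L1)  txn=BusUpgr  M[L1]=30
step 12: P3: store L1 := 74  ⟶  IIIM  (L1)  txn=BusRdX+Flush  M[L1]=28
step 13: P3: load  L1  ⟶  IIIM  (L1)  txn=∅  M[L1]=28
step 14: P0: store L1 := 39  ⟶  MIII  (L1)  txn=BusRdX+Flush  M[L1]=74
step 15: P1: load  L1  ⟶  SSII  (L1)  txn=BusRd+Flush  M[L1]=39
step 16: P3: store L1 := 71  ⟶  IIIM  (L1)  txn=BusRdX  M[L1]=39
step 17: P2: store L0 := 75  ⟶  IIMI  (L0)  txn=BusRdX  M[L0]=77
step 18: P3: store L1 := 52  ⟶  IIIM  (L1)  txn=∅  M[L1]=39
step 19: P3: load  L1  ⟶  IIIM  (L1)  txn=∅  M[L1]=39
step 20: P2: load  L1  ⟶  IISS  (L1)  txn=BusRd+Flush  M[L1]=52
step 21: P2: load  L0  ⟶  IIMI  (L0)  txn=∅  M[L0]=77
step 22: P3: store L1 := 96  ⟶  IIIM  (L1)  txn=BusUpgr  M[L1]=52
step 23: P0: store L1 := 45  ⟶  MIII  (L1)  txn=BusRdX+Flush  M[L1]=96
step 24: P2: load  L1  ⟶  SISI  (L1)  txn=BusRd+Flush  M[L1]=45
step 25: P1: store L0 := 63  ⟶  IMII  (L0)  txn=BusRdX+Flush  M[L0]=75
step 26: P1: store L1 := 28  ⟶  IMII  (L1)  txn=BusRdX  M[L1]=45
step 27: P2: store L1 := 7  ⟶  IIMI  (L1)  txn=BusRdX+Flush  M[L1]=28
step 28: P0: store L0 := 45  ⟶  MIII  (L0)  txn=BusRdX+Flush  M[L0]=63
step 29: P2: store L1 := 10  ⟶  IIMI  (L1)  txn=∅  M[L1]=28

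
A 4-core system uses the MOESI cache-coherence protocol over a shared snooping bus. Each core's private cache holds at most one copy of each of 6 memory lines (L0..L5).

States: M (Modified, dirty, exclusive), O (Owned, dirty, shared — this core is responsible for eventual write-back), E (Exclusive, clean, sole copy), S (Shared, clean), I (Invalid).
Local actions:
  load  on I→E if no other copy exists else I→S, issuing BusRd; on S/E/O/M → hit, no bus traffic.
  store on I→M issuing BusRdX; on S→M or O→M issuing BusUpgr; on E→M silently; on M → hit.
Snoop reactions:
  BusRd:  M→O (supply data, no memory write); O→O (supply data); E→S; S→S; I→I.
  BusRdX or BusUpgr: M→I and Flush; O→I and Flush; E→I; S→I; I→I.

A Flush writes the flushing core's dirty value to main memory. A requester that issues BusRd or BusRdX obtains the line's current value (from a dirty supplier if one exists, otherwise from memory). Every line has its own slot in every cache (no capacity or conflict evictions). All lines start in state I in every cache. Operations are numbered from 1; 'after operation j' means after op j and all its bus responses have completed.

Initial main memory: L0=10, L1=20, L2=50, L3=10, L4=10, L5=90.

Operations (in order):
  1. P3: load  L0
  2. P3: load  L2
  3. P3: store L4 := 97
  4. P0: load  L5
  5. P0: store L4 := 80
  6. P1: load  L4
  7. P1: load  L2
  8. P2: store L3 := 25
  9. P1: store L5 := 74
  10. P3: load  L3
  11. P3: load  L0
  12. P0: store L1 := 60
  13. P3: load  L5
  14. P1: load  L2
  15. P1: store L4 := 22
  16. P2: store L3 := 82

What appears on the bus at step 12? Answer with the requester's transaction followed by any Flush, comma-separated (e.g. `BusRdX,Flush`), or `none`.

[1] P3: load  L0 | P0:I, P1:I, P2:I, P3:E(10) | bus: BusRd
[2] P3: load  L2 | P0:I, P1:I, P2:I, P3:E(50) | bus: BusRd
[3] P3: store L4 := 97 | P0:I, P1:I, P2:I, P3:M(97) | bus: BusRdX
[4] P0: load  L5 | P0:E(90), P1:I, P2:I, P3:I | bus: BusRd
[5] P0: store L4 := 80 | P0:M(80), P1:I, P2:I, P3:I | bus: BusRdX,Flush
[6] P1: load  L4 | P0:O(80), P1:S(80), P2:I, P3:I | bus: BusRd
[7] P1: load  L2 | P0:I, P1:S(50), P2:I, P3:S(50) | bus: BusRd
[8] P2: store L3 := 25 | P0:I, P1:I, P2:M(25), P3:I | bus: BusRdX
[9] P1: store L5 := 74 | P0:I, P1:M(74), P2:I, P3:I | bus: BusRdX
[10] P3: load  L3 | P0:I, P1:I, P2:O(25), P3:S(25) | bus: BusRd
[11] P3: load  L0 | P0:I, P1:I, P2:I, P3:E(10) | bus: none
[12] P0: store L1 := 60 | P0:M(60), P1:I, P2:I, P3:I | bus: BusRdX
[13] P3: load  L5 | P0:I, P1:O(74), P2:I, P3:S(74) | bus: BusRd
[14] P1: load  L2 | P0:I, P1:S(50), P2:I, P3:S(50) | bus: none
[15] P1: store L4 := 22 | P0:I, P1:M(22), P2:I, P3:I | bus: BusUpgr,Flush
[16] P2: store L3 := 82 | P0:I, P1:I, P2:M(82), P3:I | bus: BusUpgr

bus = BusRdX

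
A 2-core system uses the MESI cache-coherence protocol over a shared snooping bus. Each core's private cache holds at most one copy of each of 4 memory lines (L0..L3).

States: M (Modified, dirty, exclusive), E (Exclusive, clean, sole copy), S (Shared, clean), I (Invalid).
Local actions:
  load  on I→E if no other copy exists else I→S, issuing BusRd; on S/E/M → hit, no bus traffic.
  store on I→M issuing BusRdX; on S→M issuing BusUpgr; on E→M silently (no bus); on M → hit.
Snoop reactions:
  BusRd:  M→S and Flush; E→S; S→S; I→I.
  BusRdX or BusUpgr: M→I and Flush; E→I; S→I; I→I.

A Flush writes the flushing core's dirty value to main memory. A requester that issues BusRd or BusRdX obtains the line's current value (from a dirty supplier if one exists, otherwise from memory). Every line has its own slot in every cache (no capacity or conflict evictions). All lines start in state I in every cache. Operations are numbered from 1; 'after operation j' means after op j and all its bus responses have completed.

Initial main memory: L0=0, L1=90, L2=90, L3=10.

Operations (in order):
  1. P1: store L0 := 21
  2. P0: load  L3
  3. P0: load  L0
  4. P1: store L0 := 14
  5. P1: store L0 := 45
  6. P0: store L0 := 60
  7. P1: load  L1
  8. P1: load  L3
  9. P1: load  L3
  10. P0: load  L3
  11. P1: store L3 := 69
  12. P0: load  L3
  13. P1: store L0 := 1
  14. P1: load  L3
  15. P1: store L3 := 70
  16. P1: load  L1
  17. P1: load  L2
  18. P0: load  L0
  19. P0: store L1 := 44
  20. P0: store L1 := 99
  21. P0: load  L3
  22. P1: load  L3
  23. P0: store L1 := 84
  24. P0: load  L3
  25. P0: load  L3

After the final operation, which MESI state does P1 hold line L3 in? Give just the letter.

state = S

[1] P1: store L0 := 21 | P0:I, P1:M(21) | bus: BusRdX
[2] P0: load  L3 | P0:E(10), P1:I | bus: BusRd
[3] P0: load  L0 | P0:S(21), P1:S(21) | bus: BusRd,Flush
[4] P1: store L0 := 14 | P0:I, P1:M(14) | bus: BusUpgr
[5] P1: store L0 := 45 | P0:I, P1:M(45) | bus: none
[6] P0: store L0 := 60 | P0:M(60), P1:I | bus: BusRdX,Flush
[7] P1: load  L1 | P0:I, P1:E(90) | bus: BusRd
[8] P1: load  L3 | P0:S(10), P1:S(10) | bus: BusRd
[9] P1: load  L3 | P0:S(10), P1:S(10) | bus: none
[10] P0: load  L3 | P0:S(10), P1:S(10) | bus: none
[11] P1: store L3 := 69 | P0:I, P1:M(69) | bus: BusUpgr
[12] P0: load  L3 | P0:S(69), P1:S(69) | bus: BusRd,Flush
[13] P1: store L0 := 1 | P0:I, P1:M(1) | bus: BusRdX,Flush
[14] P1: load  L3 | P0:S(69), P1:S(69) | bus: none
[15] P1: store L3 := 70 | P0:I, P1:M(70) | bus: BusUpgr
[16] P1: load  L1 | P0:I, P1:E(90) | bus: none
[17] P1: load  L2 | P0:I, P1:E(90) | bus: BusRd
[18] P0: load  L0 | P0:S(1), P1:S(1) | bus: BusRd,Flush
[19] P0: store L1 := 44 | P0:M(44), P1:I | bus: BusRdX
[20] P0: store L1 := 99 | P0:M(99), P1:I | bus: none
[21] P0: load  L3 | P0:S(70), P1:S(70) | bus: BusRd,Flush
[22] P1: load  L3 | P0:S(70), P1:S(70) | bus: none
[23] P0: store L1 := 84 | P0:M(84), P1:I | bus: none
[24] P0: load  L3 | P0:S(70), P1:S(70) | bus: none
[25] P0: load  L3 | P0:S(70), P1:S(70) | bus: none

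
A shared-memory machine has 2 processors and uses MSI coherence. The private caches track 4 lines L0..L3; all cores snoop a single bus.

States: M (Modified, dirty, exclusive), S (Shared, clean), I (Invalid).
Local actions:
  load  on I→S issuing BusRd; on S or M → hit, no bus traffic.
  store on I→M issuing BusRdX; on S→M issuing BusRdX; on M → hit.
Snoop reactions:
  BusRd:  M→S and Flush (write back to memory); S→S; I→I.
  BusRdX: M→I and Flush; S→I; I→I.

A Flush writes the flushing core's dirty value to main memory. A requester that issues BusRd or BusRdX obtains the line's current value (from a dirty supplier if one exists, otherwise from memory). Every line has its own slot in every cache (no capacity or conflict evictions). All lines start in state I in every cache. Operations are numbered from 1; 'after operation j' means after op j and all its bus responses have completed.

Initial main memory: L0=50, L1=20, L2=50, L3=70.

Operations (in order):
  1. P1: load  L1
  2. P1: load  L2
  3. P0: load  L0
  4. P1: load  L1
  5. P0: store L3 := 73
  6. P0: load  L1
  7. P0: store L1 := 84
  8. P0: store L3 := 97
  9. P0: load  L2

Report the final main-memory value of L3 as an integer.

1. P1: load  L1  bus=[BusRd]  L1: P0=I P1=S  mem[L1]=20
2. P1: load  L2  bus=[BusRd]  L2: P0=I P1=S  mem[L2]=50
3. P0: load  L0  bus=[BusRd]  L0: P0=S P1=I  mem[L0]=50
4. P1: load  L1  bus=[-]  L1: P0=I P1=S  mem[L1]=20
5. P0: store L3 := 73  bus=[BusRdX]  L3: P0=M P1=I  mem[L3]=70
6. P0: load  L1  bus=[BusRd]  L1: P0=S P1=S  mem[L1]=20
7. P0: store L1 := 84  bus=[BusRdX]  L1: P0=M P1=I  mem[L1]=20
8. P0: store L3 := 97  bus=[-]  L3: P0=M P1=I  mem[L3]=70
9. P0: load  L2  bus=[BusRd]  L2: P0=S P1=S  mem[L2]=50

memory[L3] = 70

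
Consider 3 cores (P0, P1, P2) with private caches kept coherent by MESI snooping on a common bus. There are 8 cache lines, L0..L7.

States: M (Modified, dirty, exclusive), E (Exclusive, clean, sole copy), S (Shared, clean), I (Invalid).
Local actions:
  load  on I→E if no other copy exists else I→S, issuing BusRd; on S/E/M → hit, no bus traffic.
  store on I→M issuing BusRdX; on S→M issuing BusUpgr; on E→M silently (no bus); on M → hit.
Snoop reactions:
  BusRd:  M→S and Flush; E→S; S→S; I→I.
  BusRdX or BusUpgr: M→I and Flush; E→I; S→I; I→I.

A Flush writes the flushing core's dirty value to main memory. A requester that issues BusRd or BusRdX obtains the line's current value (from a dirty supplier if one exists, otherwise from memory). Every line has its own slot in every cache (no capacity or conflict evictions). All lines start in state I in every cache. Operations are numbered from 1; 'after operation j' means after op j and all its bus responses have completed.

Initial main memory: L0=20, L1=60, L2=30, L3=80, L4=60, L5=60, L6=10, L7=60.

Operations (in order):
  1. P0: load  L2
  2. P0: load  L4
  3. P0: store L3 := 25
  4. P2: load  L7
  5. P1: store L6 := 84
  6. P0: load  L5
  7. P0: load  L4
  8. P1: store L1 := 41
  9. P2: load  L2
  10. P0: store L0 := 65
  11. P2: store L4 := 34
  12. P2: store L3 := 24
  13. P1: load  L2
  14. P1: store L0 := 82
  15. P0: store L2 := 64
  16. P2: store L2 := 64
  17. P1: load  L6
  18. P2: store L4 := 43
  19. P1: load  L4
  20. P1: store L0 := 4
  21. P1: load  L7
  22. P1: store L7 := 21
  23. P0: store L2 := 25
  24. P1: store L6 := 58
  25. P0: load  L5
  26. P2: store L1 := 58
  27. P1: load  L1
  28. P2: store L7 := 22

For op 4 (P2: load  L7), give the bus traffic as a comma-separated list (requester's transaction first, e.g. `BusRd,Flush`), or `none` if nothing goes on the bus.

bus = BusRd

1. P0: load  L2  bus=[BusRd]  L2: P0=E P1=I P2=I  mem[L2]=30
2. P0: load  L4  bus=[BusRd]  L4: P0=E P1=I P2=I  mem[L4]=60
3. P0: store L3 := 25  bus=[BusRdX]  L3: P0=M P1=I P2=I  mem[L3]=80
4. P2: load  L7  bus=[BusRd]  L7: P0=I P1=I P2=E  mem[L7]=60
5. P1: store L6 := 84  bus=[BusRdX]  L6: P0=I P1=M P2=I  mem[L6]=10
6. P0: load  L5  bus=[BusRd]  L5: P0=E P1=I P2=I  mem[L5]=60
7. P0: load  L4  bus=[-]  L4: P0=E P1=I P2=I  mem[L4]=60
8. P1: store L1 := 41  bus=[BusRdX]  L1: P0=I P1=M P2=I  mem[L1]=60
9. P2: load  L2  bus=[BusRd]  L2: P0=S P1=I P2=S  mem[L2]=30
10. P0: store L0 := 65  bus=[BusRdX]  L0: P0=M P1=I P2=I  mem[L0]=20
11. P2: store L4 := 34  bus=[BusRdX]  L4: P0=I P1=I P2=M  mem[L4]=60
12. P2: store L3 := 24  bus=[BusRdX,Flush]  L3: P0=I P1=I P2=M  mem[L3]=25
13. P1: load  L2  bus=[BusRd]  L2: P0=S P1=S P2=S  mem[L2]=30
14. P1: store L0 := 82  bus=[BusRdX,Flush]  L0: P0=I P1=M P2=I  mem[L0]=65
15. P0: store L2 := 64  bus=[BusUpgr]  L2: P0=M P1=I P2=I  mem[L2]=30
16. P2: store L2 := 64  bus=[BusRdX,Flush]  L2: P0=I P1=I P2=M  mem[L2]=64
17. P1: load  L6  bus=[-]  L6: P0=I P1=M P2=I  mem[L6]=10
18. P2: store L4 := 43  bus=[-]  L4: P0=I P1=I P2=M  mem[L4]=60
19. P1: load  L4  bus=[BusRd,Flush]  L4: P0=I P1=S P2=S  mem[L4]=43
20. P1: store L0 := 4  bus=[-]  L0: P0=I P1=M P2=I  mem[L0]=65
21. P1: load  L7  bus=[BusRd]  L7: P0=I P1=S P2=S  mem[L7]=60
22. P1: store L7 := 21  bus=[BusUpgr]  L7: P0=I P1=M P2=I  mem[L7]=60
23. P0: store L2 := 25  bus=[BusRdX,Flush]  L2: P0=M P1=I P2=I  mem[L2]=64
24. P1: store L6 := 58  bus=[-]  L6: P0=I P1=M P2=I  mem[L6]=10
25. P0: load  L5  bus=[-]  L5: P0=E P1=I P2=I  mem[L5]=60
26. P2: store L1 := 58  bus=[BusRdX,Flush]  L1: P0=I P1=I P2=M  mem[L1]=41
27. P1: load  L1  bus=[BusRd,Flush]  L1: P0=I P1=S P2=S  mem[L1]=58
28. P2: store L7 := 22  bus=[BusRdX,Flush]  L7: P0=I P1=I P2=M  mem[L7]=21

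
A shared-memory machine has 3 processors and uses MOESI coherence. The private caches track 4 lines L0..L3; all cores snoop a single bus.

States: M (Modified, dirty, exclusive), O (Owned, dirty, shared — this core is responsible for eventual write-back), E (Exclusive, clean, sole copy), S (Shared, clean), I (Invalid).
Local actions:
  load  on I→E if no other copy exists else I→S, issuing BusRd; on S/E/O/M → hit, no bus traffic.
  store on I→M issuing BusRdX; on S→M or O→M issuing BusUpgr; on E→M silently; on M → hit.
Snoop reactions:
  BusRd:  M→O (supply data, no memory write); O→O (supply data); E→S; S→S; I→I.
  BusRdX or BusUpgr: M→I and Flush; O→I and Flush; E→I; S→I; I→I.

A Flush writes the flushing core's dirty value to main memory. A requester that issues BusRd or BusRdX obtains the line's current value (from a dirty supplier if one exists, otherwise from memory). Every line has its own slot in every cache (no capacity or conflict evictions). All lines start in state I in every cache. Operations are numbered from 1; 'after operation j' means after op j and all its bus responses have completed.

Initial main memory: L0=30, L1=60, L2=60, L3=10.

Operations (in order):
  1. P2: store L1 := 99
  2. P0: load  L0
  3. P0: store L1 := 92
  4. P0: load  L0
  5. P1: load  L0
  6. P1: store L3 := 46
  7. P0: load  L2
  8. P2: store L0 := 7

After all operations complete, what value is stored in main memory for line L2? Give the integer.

  op1 P2: store L1 := 99 → I/I/M on L1; bus BusRdX; mem=60
  op2 P0: load  L0 → E/I/I on L0; bus BusRd; mem=30
  op3 P0: store L1 := 92 → M/I/I on L1; bus BusRdX Flush; mem=99
  op4 P0: load  L0 → E/I/I on L0; bus (none); mem=30
  op5 P1: load  L0 → S/S/I on L0; bus BusRd; mem=30
  op6 P1: store L3 := 46 → I/M/I on L3; bus BusRdX; mem=10
  op7 P0: load  L2 → E/I/I on L2; bus BusRd; mem=60
  op8 P2: store L0 := 7 → I/I/M on L0; bus BusRdX; mem=30

memory[L2] = 60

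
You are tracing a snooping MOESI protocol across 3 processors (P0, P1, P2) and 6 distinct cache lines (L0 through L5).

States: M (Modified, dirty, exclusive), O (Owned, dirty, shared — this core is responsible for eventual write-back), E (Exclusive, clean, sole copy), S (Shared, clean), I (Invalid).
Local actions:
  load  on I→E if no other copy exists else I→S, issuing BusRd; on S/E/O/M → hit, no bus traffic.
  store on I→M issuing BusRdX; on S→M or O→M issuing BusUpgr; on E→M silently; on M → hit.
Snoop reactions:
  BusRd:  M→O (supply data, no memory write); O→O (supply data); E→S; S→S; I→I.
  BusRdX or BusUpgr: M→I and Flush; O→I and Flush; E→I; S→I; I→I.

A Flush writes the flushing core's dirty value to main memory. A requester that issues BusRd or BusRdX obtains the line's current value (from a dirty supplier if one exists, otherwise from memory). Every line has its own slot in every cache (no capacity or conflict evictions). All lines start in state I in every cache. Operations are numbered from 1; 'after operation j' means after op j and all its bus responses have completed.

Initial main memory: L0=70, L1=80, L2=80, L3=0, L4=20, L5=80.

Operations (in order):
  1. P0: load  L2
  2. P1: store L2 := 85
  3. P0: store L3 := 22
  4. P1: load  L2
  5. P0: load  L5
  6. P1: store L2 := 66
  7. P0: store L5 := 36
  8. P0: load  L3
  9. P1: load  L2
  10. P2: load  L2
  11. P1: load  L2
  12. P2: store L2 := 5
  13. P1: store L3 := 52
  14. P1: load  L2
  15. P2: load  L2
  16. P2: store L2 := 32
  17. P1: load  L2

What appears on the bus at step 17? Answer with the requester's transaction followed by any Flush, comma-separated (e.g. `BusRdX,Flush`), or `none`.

1. P0: load  L2  bus=[BusRd]  L2: P0=E P1=I P2=I  mem[L2]=80
2. P1: store L2 := 85  bus=[BusRdX]  L2: P0=I P1=M P2=I  mem[L2]=80
3. P0: store L3 := 22  bus=[BusRdX]  L3: P0=M P1=I P2=I  mem[L3]=0
4. P1: load  L2  bus=[-]  L2: P0=I P1=M P2=I  mem[L2]=80
5. P0: load  L5  bus=[BusRd]  L5: P0=E P1=I P2=I  mem[L5]=80
6. P1: store L2 := 66  bus=[-]  L2: P0=I P1=M P2=I  mem[L2]=80
7. P0: store L5 := 36  bus=[-]  L5: P0=M P1=I P2=I  mem[L5]=80
8. P0: load  L3  bus=[-]  L3: P0=M P1=I P2=I  mem[L3]=0
9. P1: load  L2  bus=[-]  L2: P0=I P1=M P2=I  mem[L2]=80
10. P2: load  L2  bus=[BusRd]  L2: P0=I P1=O P2=S  mem[L2]=80
11. P1: load  L2  bus=[-]  L2: P0=I P1=O P2=S  mem[L2]=80
12. P2: store L2 := 5  bus=[BusUpgr,Flush]  L2: P0=I P1=I P2=M  mem[L2]=66
13. P1: store L3 := 52  bus=[BusRdX,Flush]  L3: P0=I P1=M P2=I  mem[L3]=22
14. P1: load  L2  bus=[BusRd]  L2: P0=I P1=S P2=O  mem[L2]=66
15. P2: load  L2  bus=[-]  L2: P0=I P1=S P2=O  mem[L2]=66
16. P2: store L2 := 32  bus=[BusUpgr]  L2: P0=I P1=I P2=M  mem[L2]=66
17. P1: load  L2  bus=[BusRd]  L2: P0=I P1=S P2=O  mem[L2]=66

bus = BusRd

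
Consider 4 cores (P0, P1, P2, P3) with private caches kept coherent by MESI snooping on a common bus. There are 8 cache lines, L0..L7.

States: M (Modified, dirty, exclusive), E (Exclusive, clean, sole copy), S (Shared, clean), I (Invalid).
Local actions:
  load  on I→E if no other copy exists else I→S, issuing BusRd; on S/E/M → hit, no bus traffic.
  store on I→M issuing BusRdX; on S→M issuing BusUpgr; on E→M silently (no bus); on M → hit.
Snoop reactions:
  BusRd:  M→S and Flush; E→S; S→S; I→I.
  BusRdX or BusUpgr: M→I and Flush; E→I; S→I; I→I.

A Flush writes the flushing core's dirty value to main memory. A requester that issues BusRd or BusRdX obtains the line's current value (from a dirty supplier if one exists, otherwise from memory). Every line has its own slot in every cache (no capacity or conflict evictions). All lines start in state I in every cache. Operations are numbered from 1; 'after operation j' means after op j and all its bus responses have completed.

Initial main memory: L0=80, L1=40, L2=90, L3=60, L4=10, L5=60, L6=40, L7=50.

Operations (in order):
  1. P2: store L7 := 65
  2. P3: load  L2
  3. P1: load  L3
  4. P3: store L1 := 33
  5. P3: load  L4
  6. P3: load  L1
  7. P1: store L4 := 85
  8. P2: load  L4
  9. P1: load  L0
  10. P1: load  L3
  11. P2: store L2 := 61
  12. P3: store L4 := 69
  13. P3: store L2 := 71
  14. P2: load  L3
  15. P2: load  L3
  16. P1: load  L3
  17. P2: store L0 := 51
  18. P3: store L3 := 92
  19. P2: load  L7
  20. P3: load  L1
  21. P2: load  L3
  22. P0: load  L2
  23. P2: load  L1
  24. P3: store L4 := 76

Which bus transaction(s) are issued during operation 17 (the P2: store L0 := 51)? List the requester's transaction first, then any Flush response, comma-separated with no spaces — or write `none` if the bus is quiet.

step 1: P2: store L7 := 65  ⟶  IIMI  (L7)  txn=BusRdX  M[L7]=50
step 2: P3: load  L2  ⟶  IIIE  (L2)  txn=BusRd  M[L2]=90
step 3: P1: load  L3  ⟶  IEII  (L3)  txn=BusRd  M[L3]=60
step 4: P3: store L1 := 33  ⟶  IIIM  (L1)  txn=BusRdX  M[L1]=40
step 5: P3: load  L4  ⟶  IIIE  (L4)  txn=BusRd  M[L4]=10
step 6: P3: load  L1  ⟶  IIIM  (L1)  txn=∅  M[L1]=40
step 7: P1: store L4 := 85  ⟶  IMII  (L4)  txn=BusRdX  M[L4]=10
step 8: P2: load  L4  ⟶  ISSI  (L4)  txn=BusRd+Flush  M[L4]=85
step 9: P1: load  L0  ⟶  IEII  (L0)  txn=BusRd  M[L0]=80
step 10: P1: load  L3  ⟶  IEII  (L3)  txn=∅  M[L3]=60
step 11: P2: store L2 := 61  ⟶  IIMI  (L2)  txn=BusRdX  M[L2]=90
step 12: P3: store L4 := 69  ⟶  IIIM  (L4)  txn=BusRdX  M[L4]=85
step 13: P3: store L2 := 71  ⟶  IIIM  (L2)  txn=BusRdX+Flush  M[L2]=61
step 14: P2: load  L3  ⟶  ISSI  (L3)  txn=BusRd  M[L3]=60
step 15: P2: load  L3  ⟶  ISSI  (L3)  txn=∅  M[L3]=60
step 16: P1: load  L3  ⟶  ISSI  (L3)  txn=∅  M[L3]=60
step 17: P2: store L0 := 51  ⟶  IIMI  (L0)  txn=BusRdX  M[L0]=80
step 18: P3: store L3 := 92  ⟶  IIIM  (L3)  txn=BusRdX  M[L3]=60
step 19: P2: load  L7  ⟶  IIMI  (L7)  txn=∅  M[L7]=50
step 20: P3: load  L1  ⟶  IIIM  (L1)  txn=∅  M[L1]=40
step 21: P2: load  L3  ⟶  IISS  (L3)  txn=BusRd+Flush  M[L3]=92
step 22: P0: load  L2  ⟶  SIIS  (L2)  txn=BusRd+Flush  M[L2]=71
step 23: P2: load  L1  ⟶  IISS  (L1)  txn=BusRd+Flush  M[L1]=33
step 24: P3: store L4 := 76  ⟶  IIIM  (L4)  txn=∅  M[L4]=85

bus = BusRdX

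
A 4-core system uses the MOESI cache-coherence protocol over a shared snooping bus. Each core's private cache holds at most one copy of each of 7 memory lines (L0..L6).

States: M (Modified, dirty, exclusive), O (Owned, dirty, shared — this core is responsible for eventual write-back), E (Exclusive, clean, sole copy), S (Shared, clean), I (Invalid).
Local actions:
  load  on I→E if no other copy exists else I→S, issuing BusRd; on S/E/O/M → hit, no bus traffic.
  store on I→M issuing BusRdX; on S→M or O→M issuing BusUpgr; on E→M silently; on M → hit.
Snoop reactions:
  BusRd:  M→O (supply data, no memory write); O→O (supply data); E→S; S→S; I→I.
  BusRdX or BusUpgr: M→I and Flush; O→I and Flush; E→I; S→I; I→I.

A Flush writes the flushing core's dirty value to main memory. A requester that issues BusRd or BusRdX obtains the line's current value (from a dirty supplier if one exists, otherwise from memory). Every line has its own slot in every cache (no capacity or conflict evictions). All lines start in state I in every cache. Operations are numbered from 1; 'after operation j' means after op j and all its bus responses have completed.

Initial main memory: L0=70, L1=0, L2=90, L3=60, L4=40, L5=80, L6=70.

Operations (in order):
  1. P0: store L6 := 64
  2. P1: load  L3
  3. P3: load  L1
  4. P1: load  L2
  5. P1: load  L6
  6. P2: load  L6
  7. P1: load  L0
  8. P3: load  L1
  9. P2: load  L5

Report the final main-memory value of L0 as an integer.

memory[L0] = 70

step 1: P0: store L6 := 64  ⟶  MIII  (L6)  txn=BusRdX  M[L6]=70
step 2: P1: load  L3  ⟶  IEII  (L3)  txn=BusRd  M[L3]=60
step 3: P3: load  L1  ⟶  IIIE  (L1)  txn=BusRd  M[L1]=0
step 4: P1: load  L2  ⟶  IEII  (L2)  txn=BusRd  M[L2]=90
step 5: P1: load  L6  ⟶  OSII  (L6)  txn=BusRd  M[L6]=70
step 6: P2: load  L6  ⟶  OSSI  (L6)  txn=BusRd  M[L6]=70
step 7: P1: load  L0  ⟶  IEII  (L0)  txn=BusRd  M[L0]=70
step 8: P3: load  L1  ⟶  IIIE  (L1)  txn=∅  M[L1]=0
step 9: P2: load  L5  ⟶  IIEI  (L5)  txn=BusRd  M[L5]=80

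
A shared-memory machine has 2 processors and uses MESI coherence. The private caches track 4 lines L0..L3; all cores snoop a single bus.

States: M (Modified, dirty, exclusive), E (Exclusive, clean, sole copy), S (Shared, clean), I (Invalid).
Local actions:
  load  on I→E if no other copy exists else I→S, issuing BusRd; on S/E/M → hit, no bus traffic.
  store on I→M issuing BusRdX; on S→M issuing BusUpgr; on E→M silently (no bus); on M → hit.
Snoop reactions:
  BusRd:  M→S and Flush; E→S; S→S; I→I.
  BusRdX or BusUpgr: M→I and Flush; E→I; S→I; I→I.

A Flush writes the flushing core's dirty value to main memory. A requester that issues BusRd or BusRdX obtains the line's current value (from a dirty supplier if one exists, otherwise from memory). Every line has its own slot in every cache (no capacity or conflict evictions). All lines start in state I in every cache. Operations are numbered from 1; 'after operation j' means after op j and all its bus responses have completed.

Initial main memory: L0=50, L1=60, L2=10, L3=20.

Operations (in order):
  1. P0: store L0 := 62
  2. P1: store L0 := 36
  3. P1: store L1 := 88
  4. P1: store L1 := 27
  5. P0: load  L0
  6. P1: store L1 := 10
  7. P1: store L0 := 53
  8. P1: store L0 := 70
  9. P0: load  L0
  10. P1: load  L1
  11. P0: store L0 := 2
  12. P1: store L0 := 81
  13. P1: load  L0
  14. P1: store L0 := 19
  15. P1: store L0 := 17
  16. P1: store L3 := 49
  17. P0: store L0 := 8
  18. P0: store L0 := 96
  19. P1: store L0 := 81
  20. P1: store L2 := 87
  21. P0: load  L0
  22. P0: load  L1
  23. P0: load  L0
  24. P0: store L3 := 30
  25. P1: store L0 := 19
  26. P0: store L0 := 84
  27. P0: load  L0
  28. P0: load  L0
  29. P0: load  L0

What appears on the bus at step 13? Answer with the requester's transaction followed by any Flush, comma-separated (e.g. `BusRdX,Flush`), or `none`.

bus = none

step 1: P0: store L0 := 62  ⟶  MI  (L0)  txn=BusRdX  M[L0]=50
step 2: P1: store L0 := 36  ⟶  IM  (L0)  txn=BusRdX+Flush  M[L0]=62
step 3: P1: store L1 := 88  ⟶  IM  (L1)  txn=BusRdX  M[L1]=60
step 4: P1: store L1 := 27  ⟶  IM  (L1)  txn=∅  M[L1]=60
step 5: P0: load  L0  ⟶  SS  (L0)  txn=BusRd+Flush  M[L0]=36
step 6: P1: store L1 := 10  ⟶  IM  (L1)  txn=∅  M[L1]=60
step 7: P1: store L0 := 53  ⟶  IM  (L0)  txn=BusUpgr  M[L0]=36
step 8: P1: store L0 := 70  ⟶  IM  (L0)  txn=∅  M[L0]=36
step 9: P0: load  L0  ⟶  SS  (L0)  txn=BusRd+Flush  M[L0]=70
step 10: P1: load  L1  ⟶  IM  (L1)  txn=∅  M[L1]=60
step 11: P0: store L0 := 2  ⟶  MI  (L0)  txn=BusUpgr  M[L0]=70
step 12: P1: store L0 := 81  ⟶  IM  (L0)  txn=BusRdX+Flush  M[L0]=2
step 13: P1: load  L0  ⟶  IM  (L0)  txn=∅  M[L0]=2
step 14: P1: store L0 := 19  ⟶  IM  (L0)  txn=∅  M[L0]=2
step 15: P1: store L0 := 17  ⟶  IM  (L0)  txn=∅  M[L0]=2
step 16: P1: store L3 := 49  ⟶  IM  (L3)  txn=BusRdX  M[L3]=20
step 17: P0: store L0 := 8  ⟶  MI  (L0)  txn=BusRdX+Flush  M[L0]=17
step 18: P0: store L0 := 96  ⟶  MI  (L0)  txn=∅  M[L0]=17
step 19: P1: store L0 := 81  ⟶  IM  (L0)  txn=BusRdX+Flush  M[L0]=96
step 20: P1: store L2 := 87  ⟶  IM  (L2)  txn=BusRdX  M[L2]=10
step 21: P0: load  L0  ⟶  SS  (L0)  txn=BusRd+Flush  M[L0]=81
step 22: P0: load  L1  ⟶  SS  (L1)  txn=BusRd+Flush  M[L1]=10
step 23: P0: load  L0  ⟶  SS  (L0)  txn=∅  M[L0]=81
step 24: P0: store L3 := 30  ⟶  MI  (L3)  txn=BusRdX+Flush  M[L3]=49
step 25: P1: store L0 := 19  ⟶  IM  (L0)  txn=BusUpgr  M[L0]=81
step 26: P0: store L0 := 84  ⟶  MI  (L0)  txn=BusRdX+Flush  M[L0]=19
step 27: P0: load  L0  ⟶  MI  (L0)  txn=∅  M[L0]=19
step 28: P0: load  L0  ⟶  MI  (L0)  txn=∅  M[L0]=19
step 29: P0: load  L0  ⟶  MI  (L0)  txn=∅  M[L0]=19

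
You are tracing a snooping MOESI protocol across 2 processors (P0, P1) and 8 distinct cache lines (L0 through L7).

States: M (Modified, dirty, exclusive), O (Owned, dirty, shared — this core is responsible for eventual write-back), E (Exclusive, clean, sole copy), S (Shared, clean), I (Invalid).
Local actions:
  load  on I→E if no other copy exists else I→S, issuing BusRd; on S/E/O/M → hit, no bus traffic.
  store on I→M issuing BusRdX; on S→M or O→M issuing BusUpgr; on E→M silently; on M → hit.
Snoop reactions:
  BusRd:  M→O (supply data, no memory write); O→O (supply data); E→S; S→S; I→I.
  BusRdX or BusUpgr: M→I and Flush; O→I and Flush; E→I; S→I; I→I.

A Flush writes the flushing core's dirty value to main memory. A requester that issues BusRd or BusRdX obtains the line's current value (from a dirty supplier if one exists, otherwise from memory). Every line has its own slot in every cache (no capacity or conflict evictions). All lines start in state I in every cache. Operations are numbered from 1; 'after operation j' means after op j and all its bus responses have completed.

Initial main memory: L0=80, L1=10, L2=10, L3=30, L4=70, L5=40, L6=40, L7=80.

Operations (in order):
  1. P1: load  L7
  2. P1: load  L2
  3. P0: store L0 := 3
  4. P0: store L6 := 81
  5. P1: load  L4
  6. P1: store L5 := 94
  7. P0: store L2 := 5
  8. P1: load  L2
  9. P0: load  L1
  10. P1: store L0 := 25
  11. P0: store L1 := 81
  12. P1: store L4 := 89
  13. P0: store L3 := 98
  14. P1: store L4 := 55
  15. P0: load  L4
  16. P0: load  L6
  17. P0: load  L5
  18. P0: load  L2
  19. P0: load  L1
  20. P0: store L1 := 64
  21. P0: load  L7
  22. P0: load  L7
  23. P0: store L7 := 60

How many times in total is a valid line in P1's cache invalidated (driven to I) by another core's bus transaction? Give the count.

invalidations = 2

  op1 P1: load  L7 → I/E on L7; bus BusRd; mem=80
  op2 P1: load  L2 → I/E on L2; bus BusRd; mem=10
  op3 P0: store L0 := 3 → M/I on L0; bus BusRdX; mem=80
  op4 P0: store L6 := 81 → M/I on L6; bus BusRdX; mem=40
  op5 P1: load  L4 → I/E on L4; bus BusRd; mem=70
  op6 P1: store L5 := 94 → I/M on L5; bus BusRdX; mem=40
  op7 P0: store L2 := 5 → M/I on L2; bus BusRdX; mem=10
  op8 P1: load  L2 → O/S on L2; bus BusRd; mem=10
  op9 P0: load  L1 → E/I on L1; bus BusRd; mem=10
  op10 P1: store L0 := 25 → I/M on L0; bus BusRdX Flush; mem=3
  op11 P0: store L1 := 81 → M/I on L1; bus (none); mem=10
  op12 P1: store L4 := 89 → I/M on L4; bus (none); mem=70
  op13 P0: store L3 := 98 → M/I on L3; bus BusRdX; mem=30
  op14 P1: store L4 := 55 → I/M on L4; bus (none); mem=70
  op15 P0: load  L4 → S/O on L4; bus BusRd; mem=70
  op16 P0: load  L6 → M/I on L6; bus (none); mem=40
  op17 P0: load  L5 → S/O on L5; bus BusRd; mem=40
  op18 P0: load  L2 → O/S on L2; bus (none); mem=10
  op19 P0: load  L1 → M/I on L1; bus (none); mem=10
  op20 P0: store L1 := 64 → M/I on L1; bus (none); mem=10
  op21 P0: load  L7 → S/S on L7; bus BusRd; mem=80
  op22 P0: load  L7 → S/S on L7; bus (none); mem=80
  op23 P0: store L7 := 60 → M/I on L7; bus BusUpgr; mem=80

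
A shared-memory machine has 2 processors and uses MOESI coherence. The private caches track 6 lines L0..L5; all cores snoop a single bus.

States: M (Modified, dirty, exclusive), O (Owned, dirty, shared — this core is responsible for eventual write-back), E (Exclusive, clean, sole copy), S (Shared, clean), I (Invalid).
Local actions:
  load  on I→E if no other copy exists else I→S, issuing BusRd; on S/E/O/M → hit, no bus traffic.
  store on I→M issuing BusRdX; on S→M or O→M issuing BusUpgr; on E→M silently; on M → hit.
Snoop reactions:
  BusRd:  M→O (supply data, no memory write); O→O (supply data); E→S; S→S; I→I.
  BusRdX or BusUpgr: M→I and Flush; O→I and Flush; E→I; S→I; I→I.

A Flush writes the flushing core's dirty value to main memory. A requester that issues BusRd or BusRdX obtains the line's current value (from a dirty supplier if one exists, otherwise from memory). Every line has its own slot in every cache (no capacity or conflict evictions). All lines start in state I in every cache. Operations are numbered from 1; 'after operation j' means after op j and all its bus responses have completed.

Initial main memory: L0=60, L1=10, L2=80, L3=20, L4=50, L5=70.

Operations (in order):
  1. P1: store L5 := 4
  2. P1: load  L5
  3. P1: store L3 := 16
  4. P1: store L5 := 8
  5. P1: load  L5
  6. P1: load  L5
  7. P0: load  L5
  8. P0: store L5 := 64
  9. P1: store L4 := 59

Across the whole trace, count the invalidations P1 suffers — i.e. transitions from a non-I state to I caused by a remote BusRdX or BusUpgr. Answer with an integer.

  op1 P1: store L5 := 4 → I/M on L5; bus BusRdX; mem=70
  op2 P1: load  L5 → I/M on L5; bus (none); mem=70
  op3 P1: store L3 := 16 → I/M on L3; bus BusRdX; mem=20
  op4 P1: store L5 := 8 → I/M on L5; bus (none); mem=70
  op5 P1: load  L5 → I/M on L5; bus (none); mem=70
  op6 P1: load  L5 → I/M on L5; bus (none); mem=70
  op7 P0: load  L5 → S/O on L5; bus BusRd; mem=70
  op8 P0: store L5 := 64 → M/I on L5; bus BusUpgr Flush; mem=8
  op9 P1: store L4 := 59 → I/M on L4; bus BusRdX; mem=50

invalidations = 1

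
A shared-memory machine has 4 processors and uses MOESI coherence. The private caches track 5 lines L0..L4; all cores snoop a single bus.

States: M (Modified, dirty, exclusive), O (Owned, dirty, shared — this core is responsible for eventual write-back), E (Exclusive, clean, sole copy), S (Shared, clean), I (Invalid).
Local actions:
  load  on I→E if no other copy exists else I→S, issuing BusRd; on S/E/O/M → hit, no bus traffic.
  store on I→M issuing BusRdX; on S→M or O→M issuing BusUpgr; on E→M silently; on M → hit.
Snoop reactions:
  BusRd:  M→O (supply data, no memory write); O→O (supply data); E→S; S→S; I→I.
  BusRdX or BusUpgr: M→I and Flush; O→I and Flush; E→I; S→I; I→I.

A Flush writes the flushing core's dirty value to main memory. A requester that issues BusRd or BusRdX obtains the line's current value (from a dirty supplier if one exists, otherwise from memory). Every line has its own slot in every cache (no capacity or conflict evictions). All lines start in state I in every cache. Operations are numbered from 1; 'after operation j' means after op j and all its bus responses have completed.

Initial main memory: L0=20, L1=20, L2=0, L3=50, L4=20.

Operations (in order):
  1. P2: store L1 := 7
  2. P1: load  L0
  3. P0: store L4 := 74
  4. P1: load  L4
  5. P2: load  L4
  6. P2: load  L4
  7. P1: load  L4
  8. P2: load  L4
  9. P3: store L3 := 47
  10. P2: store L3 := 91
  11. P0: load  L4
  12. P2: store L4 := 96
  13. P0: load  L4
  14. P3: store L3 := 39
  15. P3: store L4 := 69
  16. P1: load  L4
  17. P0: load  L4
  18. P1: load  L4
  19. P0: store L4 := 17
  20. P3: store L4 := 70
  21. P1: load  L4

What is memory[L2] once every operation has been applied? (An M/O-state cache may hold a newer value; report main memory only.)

memory[L2] = 0

1. P2: store L1 := 7  bus=[BusRdX]  L1: P0=I P1=I P2=M P3=I  mem[L1]=20
2. P1: load  L0  bus=[BusRd]  L0: P0=I P1=E P2=I P3=I  mem[L0]=20
3. P0: store L4 := 74  bus=[BusRdX]  L4: P0=M P1=I P2=I P3=I  mem[L4]=20
4. P1: load  L4  bus=[BusRd]  L4: P0=O P1=S P2=I P3=I  mem[L4]=20
5. P2: load  L4  bus=[BusRd]  L4: P0=O P1=S P2=S P3=I  mem[L4]=20
6. P2: load  L4  bus=[-]  L4: P0=O P1=S P2=S P3=I  mem[L4]=20
7. P1: load  L4  bus=[-]  L4: P0=O P1=S P2=S P3=I  mem[L4]=20
8. P2: load  L4  bus=[-]  L4: P0=O P1=S P2=S P3=I  mem[L4]=20
9. P3: store L3 := 47  bus=[BusRdX]  L3: P0=I P1=I P2=I P3=M  mem[L3]=50
10. P2: store L3 := 91  bus=[BusRdX,Flush]  L3: P0=I P1=I P2=M P3=I  mem[L3]=47
11. P0: load  L4  bus=[-]  L4: P0=O P1=S P2=S P3=I  mem[L4]=20
12. P2: store L4 := 96  bus=[BusUpgr,Flush]  L4: P0=I P1=I P2=M P3=I  mem[L4]=74
13. P0: load  L4  bus=[BusRd]  L4: P0=S P1=I P2=O P3=I  mem[L4]=74
14. P3: store L3 := 39  bus=[BusRdX,Flush]  L3: P0=I P1=I P2=I P3=M  mem[L3]=91
15. P3: store L4 := 69  bus=[BusRdX,Flush]  L4: P0=I P1=I P2=I P3=M  mem[L4]=96
16. P1: load  L4  bus=[BusRd]  L4: P0=I P1=S P2=I P3=O  mem[L4]=96
17. P0: load  L4  bus=[BusRd]  L4: P0=S P1=S P2=I P3=O  mem[L4]=96
18. P1: load  L4  bus=[-]  L4: P0=S P1=S P2=I P3=O  mem[L4]=96
19. P0: store L4 := 17  bus=[BusUpgr,Flush]  L4: P0=M P1=I P2=I P3=I  mem[L4]=69
20. P3: store L4 := 70  bus=[BusRdX,Flush]  L4: P0=I P1=I P2=I P3=M  mem[L4]=17
21. P1: load  L4  bus=[BusRd]  L4: P0=I P1=S P2=I P3=O  mem[L4]=17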